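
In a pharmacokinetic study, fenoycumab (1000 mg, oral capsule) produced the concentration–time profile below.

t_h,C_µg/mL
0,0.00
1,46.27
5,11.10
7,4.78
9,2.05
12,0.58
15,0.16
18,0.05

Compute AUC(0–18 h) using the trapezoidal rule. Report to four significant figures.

Trapezoidal AUC_0→18:
  [0→1]: (0.00+46.27)/2 × 1 = 23.135
  [1→5]: (46.27+11.10)/2 × 4 = 114.74
  [5→7]: (11.10+4.78)/2 × 2 = 15.88
  [7→9]: (4.78+2.05)/2 × 2 = 6.83
  [9→12]: (2.05+0.58)/2 × 3 = 3.945
  [12→15]: (0.58+0.16)/2 × 3 = 1.11
  [15→18]: (0.16+0.05)/2 × 3 = 0.315
  Sum = 165.955 µg/mL·h

AUC = 166.0 µg/mL·h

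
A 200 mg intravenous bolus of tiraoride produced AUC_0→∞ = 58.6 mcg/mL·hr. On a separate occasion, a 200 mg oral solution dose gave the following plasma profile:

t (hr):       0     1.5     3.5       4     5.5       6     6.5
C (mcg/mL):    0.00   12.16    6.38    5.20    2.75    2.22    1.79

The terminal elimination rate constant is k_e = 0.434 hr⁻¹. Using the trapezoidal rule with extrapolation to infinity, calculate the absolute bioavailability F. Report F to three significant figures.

F = 0.732

Trapezoidal AUC_0→6.5 (oral solution):
  [0→1.5]: (0.00+12.16)/2 × 1.5 = 9.12
  [1.5→3.5]: (12.16+6.38)/2 × 2 = 18.54
  [3.5→4]: (6.38+5.20)/2 × 0.5 = 2.895
  [4→5.5]: (5.20+2.75)/2 × 1.5 = 5.9625
  [5.5→6]: (2.75+2.22)/2 × 0.5 = 1.2425
  [6→6.5]: (2.22+1.79)/2 × 0.5 = 1.0025
  Sum = 38.7625 mcg/mL·hr
Tail: C_last/k_e = 1.79/0.434 = 4.124
AUC_0→∞ (oral solution) = 38.7625 + 4.124 = 42.8865 mcg/mL·hr
F = (AUC_ev/D_ev)/(AUC_iv/D_iv) = (42.8865/200)/(58.6/200) = 0.2144325/0.293 = 0.7319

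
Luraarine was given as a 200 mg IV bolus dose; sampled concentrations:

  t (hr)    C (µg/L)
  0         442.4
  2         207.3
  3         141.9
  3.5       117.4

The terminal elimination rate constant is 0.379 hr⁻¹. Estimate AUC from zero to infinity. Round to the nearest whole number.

AUC = 1199 µg/L·hr

Trapezoidal AUC_0→3.5:
  [0→2]: (442.4+207.3)/2 × 2 = 649.7
  [2→3]: (207.3+141.9)/2 × 1 = 174.6
  [3→3.5]: (141.9+117.4)/2 × 0.5 = 64.825
  Sum = 889.125 µg/L·hr
Extrapolated tail: C_last / k_e = 117.4 / 0.379 = 309.763
AUC_0→∞ = 889.125 + 309.763 = 1198.888 µg/L·hr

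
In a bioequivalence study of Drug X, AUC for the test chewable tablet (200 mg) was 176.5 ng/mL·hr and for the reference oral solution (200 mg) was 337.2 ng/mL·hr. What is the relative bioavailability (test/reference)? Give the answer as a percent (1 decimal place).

F_rel = 52.3%

F_rel = (AUC_test/D_test) / (AUC_ref/D_ref)
      = (176.5/200) / (337.2/200)
      = 0.8825 / 1.686 = 0.5234 = 52.34%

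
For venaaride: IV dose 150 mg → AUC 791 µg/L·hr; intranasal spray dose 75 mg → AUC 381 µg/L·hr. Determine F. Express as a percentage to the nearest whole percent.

F = 96%

F = (AUC_ev / D_ev) / (AUC_iv / D_iv)
  = (381/75) / (791/150)
  = 5.08 / 5.27333 = 0.9633
  = 96.33%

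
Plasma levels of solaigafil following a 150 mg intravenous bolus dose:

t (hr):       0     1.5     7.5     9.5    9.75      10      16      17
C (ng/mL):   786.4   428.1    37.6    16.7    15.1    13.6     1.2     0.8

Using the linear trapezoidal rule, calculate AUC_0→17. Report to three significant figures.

AUC = 2420 ng/mL·hr

Trapezoidal AUC_0→17:
  [0→1.5]: (786.4+428.1)/2 × 1.5 = 910.875
  [1.5→7.5]: (428.1+37.6)/2 × 6 = 1397.1
  [7.5→9.5]: (37.6+16.7)/2 × 2 = 54.3
  [9.5→9.75]: (16.7+15.1)/2 × 0.25 = 3.975
  [9.75→10]: (15.1+13.6)/2 × 0.25 = 3.5875
  [10→16]: (13.6+1.2)/2 × 6 = 44.4
  [16→17]: (1.2+0.8)/2 × 1 = 1.0
  Sum = 2415.2375 ng/mL·hr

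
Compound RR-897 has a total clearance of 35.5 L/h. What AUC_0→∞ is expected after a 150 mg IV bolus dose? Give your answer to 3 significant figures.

AUC_0→∞ = Dose_iv / CL
        = 150 / 35.5 = 4.22535 mg/L·h

AUC = 4.23 mg/L·h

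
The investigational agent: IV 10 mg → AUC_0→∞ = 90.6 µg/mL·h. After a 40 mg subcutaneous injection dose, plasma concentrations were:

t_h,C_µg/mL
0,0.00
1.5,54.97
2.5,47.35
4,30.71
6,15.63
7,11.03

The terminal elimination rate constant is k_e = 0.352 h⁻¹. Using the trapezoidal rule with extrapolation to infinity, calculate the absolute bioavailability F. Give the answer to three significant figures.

Trapezoidal AUC_0→7 (subcutaneous injection):
  [0→1.5]: (0.00+54.97)/2 × 1.5 = 41.2275
  [1.5→2.5]: (54.97+47.35)/2 × 1 = 51.16
  [2.5→4]: (47.35+30.71)/2 × 1.5 = 58.545
  [4→6]: (30.71+15.63)/2 × 2 = 46.34
  [6→7]: (15.63+11.03)/2 × 1 = 13.33
  Sum = 210.6025 µg/mL·h
Tail: C_last/k_e = 11.03/0.352 = 31.335
AUC_0→∞ (subcutaneous injection) = 210.6025 + 31.335 = 241.9375 µg/mL·h
F = (AUC_ev/D_ev)/(AUC_iv/D_iv) = (241.9375/40)/(90.6/10) = 6.0484375/9.06 = 0.6676

F = 0.668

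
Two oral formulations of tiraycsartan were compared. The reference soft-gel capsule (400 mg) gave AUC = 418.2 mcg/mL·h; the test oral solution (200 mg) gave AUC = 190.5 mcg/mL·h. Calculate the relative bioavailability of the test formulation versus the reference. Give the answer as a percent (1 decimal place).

F_rel = (AUC_test/D_test) / (AUC_ref/D_ref)
      = (190.5/200) / (418.2/400)
      = 0.9525 / 1.0455 = 0.9110 = 91.10%

F_rel = 91.1%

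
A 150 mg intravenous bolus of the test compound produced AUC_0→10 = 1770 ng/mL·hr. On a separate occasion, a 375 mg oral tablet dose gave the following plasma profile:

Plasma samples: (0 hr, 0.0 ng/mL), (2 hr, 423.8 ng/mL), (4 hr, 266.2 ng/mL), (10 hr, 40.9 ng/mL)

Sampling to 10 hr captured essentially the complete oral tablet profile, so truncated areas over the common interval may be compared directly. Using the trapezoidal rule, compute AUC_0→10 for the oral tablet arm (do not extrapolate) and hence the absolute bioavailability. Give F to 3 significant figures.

F = 0.460

Trapezoidal AUC_0→10 (oral tablet):
  [0→2]: (0.0+423.8)/2 × 2 = 423.8
  [2→4]: (423.8+266.2)/2 × 2 = 690.0
  [4→10]: (266.2+40.9)/2 × 6 = 921.3
  Sum = 2035.1 ng/mL·hr
F = (AUC_ev/D_ev)/(AUC_iv/D_iv) = (2035.1/375)/(1770/150) = 5.42693/11.8 = 0.4599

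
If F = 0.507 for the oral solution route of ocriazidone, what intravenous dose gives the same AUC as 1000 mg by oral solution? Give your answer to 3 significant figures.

D_iv = 507 mg

Systemic exposure from an extravascular dose = F × D_ev, so the equivalent IV dose is F × D_ev.
D_iv = F × D_ev = 0.507 × 1000 = 507 mg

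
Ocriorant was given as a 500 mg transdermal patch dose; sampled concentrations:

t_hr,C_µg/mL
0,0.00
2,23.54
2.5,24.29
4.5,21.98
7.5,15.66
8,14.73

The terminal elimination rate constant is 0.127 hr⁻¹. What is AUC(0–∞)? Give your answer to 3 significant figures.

Trapezoidal AUC_0→8:
  [0→2]: (0.00+23.54)/2 × 2 = 23.54
  [2→2.5]: (23.54+24.29)/2 × 0.5 = 11.9575
  [2.5→4.5]: (24.29+21.98)/2 × 2 = 46.27
  [4.5→7.5]: (21.98+15.66)/2 × 3 = 56.46
  [7.5→8]: (15.66+14.73)/2 × 0.5 = 7.5975
  Sum = 145.825 µg/mL·hr
Extrapolated tail: C_last / k_e = 14.73 / 0.127 = 115.984
AUC_0→∞ = 145.825 + 115.984 = 261.809 µg/mL·hr

AUC = 262 µg/mL·hr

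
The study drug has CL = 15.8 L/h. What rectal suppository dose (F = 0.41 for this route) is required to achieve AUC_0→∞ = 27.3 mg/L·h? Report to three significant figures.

Dose = CL × AUC_0→∞ / F
     = 15.8 × 27.3 / 0.41 = 1052.05 mg

Dose = 1050 mg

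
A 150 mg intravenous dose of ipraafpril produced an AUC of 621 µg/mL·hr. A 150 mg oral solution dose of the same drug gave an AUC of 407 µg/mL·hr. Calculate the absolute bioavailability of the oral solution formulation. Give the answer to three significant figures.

F = (AUC_ev / D_ev) / (AUC_iv / D_iv)
  = (407/150) / (621/150)
  = 2.71333 / 4.14 = 0.6554

F = 0.655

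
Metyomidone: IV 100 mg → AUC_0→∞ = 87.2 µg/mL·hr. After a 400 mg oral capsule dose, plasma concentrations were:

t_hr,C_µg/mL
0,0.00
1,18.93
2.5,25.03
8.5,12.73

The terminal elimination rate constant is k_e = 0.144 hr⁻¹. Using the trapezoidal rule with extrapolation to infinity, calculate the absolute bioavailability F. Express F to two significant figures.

Trapezoidal AUC_0→8.5 (oral capsule):
  [0→1]: (0.00+18.93)/2 × 1 = 9.465
  [1→2.5]: (18.93+25.03)/2 × 1.5 = 32.97
  [2.5→8.5]: (25.03+12.73)/2 × 6 = 113.28
  Sum = 155.715 µg/mL·hr
Tail: C_last/k_e = 12.73/0.144 = 88.403
AUC_0→∞ (oral capsule) = 155.715 + 88.403 = 244.118 µg/mL·hr
F = (AUC_ev/D_ev)/(AUC_iv/D_iv) = (244.118/400)/(87.2/100) = 0.610295/0.872 = 0.6999

F = 0.70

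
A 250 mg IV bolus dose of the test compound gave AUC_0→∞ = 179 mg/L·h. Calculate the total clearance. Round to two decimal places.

CL = 1.40 L/h

CL = Dose_iv / AUC_0→∞
   = 250 / 179 = 1.39665 L/h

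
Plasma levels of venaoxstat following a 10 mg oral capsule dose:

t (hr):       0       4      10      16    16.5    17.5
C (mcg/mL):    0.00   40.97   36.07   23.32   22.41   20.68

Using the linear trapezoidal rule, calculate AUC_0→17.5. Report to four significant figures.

Trapezoidal AUC_0→17.5:
  [0→4]: (0.00+40.97)/2 × 4 = 81.94
  [4→10]: (40.97+36.07)/2 × 6 = 231.12
  [10→16]: (36.07+23.32)/2 × 6 = 178.17
  [16→16.5]: (23.32+22.41)/2 × 0.5 = 11.4325
  [16.5→17.5]: (22.41+20.68)/2 × 1 = 21.545
  Sum = 524.2075 mcg/mL·hr

AUC = 524.2 mcg/mL·hr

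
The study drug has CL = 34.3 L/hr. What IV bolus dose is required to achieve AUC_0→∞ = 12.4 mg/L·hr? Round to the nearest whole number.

Dose_iv = CL × AUC_0→∞
     = 34.3 × 12.4 = 425.32 mg

Dose = 425 mg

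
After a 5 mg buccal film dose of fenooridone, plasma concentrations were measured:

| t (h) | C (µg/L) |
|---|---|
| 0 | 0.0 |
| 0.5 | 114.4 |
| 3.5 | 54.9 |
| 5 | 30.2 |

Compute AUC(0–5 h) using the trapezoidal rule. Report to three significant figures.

Trapezoidal AUC_0→5:
  [0→0.5]: (0.0+114.4)/2 × 0.5 = 28.6
  [0.5→3.5]: (114.4+54.9)/2 × 3 = 253.95
  [3.5→5]: (54.9+30.2)/2 × 1.5 = 63.825
  Sum = 346.375 µg/L·h

AUC = 346 µg/L·h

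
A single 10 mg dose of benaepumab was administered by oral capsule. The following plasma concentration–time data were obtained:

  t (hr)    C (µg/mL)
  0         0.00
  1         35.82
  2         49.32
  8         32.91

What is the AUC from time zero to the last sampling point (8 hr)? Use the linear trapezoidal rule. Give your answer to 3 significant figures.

Trapezoidal AUC_0→8:
  [0→1]: (0.00+35.82)/2 × 1 = 17.91
  [1→2]: (35.82+49.32)/2 × 1 = 42.57
  [2→8]: (49.32+32.91)/2 × 6 = 246.69
  Sum = 307.17 µg/mL·hr

AUC = 307 µg/mL·hr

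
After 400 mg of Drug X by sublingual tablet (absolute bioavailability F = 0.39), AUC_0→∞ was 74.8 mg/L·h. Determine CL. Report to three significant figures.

CL = 2.09 L/h

CL = F × Dose / AUC_0→∞
   = 0.39 × 400 / 74.8 = 2.08556 L/h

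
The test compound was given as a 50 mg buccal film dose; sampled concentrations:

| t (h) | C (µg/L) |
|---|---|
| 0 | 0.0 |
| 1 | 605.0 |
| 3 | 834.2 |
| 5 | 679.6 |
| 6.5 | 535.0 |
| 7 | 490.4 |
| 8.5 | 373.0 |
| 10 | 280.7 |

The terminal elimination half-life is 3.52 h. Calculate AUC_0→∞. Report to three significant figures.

Trapezoidal AUC_0→10:
  [0→1]: (0.0+605.0)/2 × 1 = 302.5
  [1→3]: (605.0+834.2)/2 × 2 = 1439.2
  [3→5]: (834.2+679.6)/2 × 2 = 1513.8
  [5→6.5]: (679.6+535.0)/2 × 1.5 = 910.95
  [6.5→7]: (535.0+490.4)/2 × 0.5 = 256.35
  [7→8.5]: (490.4+373.0)/2 × 1.5 = 647.55
  [8.5→10]: (373.0+280.7)/2 × 1.5 = 490.275
  Sum = 5560.625 µg/L·h
k_e = ln2 / t½ = 0.693147 / 3.52 = 0.1969 h^-1
Extrapolated tail: C_last / k_e = 280.7 / 0.1969 = 1425.597
AUC_0→∞ = 5560.625 + 1425.597 = 6986.222 µg/L·h

AUC = 6990 µg/L·h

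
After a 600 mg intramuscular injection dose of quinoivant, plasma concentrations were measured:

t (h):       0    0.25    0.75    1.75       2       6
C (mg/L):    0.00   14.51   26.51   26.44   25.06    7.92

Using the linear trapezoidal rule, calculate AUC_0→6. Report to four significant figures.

AUC = 110.9 mg/L·h

Trapezoidal AUC_0→6:
  [0→0.25]: (0.00+14.51)/2 × 0.25 = 1.81375
  [0.25→0.75]: (14.51+26.51)/2 × 0.5 = 10.255
  [0.75→1.75]: (26.51+26.44)/2 × 1 = 26.475
  [1.75→2]: (26.44+25.06)/2 × 0.25 = 6.4375
  [2→6]: (25.06+7.92)/2 × 4 = 65.96
  Sum = 110.94125 mg/L·h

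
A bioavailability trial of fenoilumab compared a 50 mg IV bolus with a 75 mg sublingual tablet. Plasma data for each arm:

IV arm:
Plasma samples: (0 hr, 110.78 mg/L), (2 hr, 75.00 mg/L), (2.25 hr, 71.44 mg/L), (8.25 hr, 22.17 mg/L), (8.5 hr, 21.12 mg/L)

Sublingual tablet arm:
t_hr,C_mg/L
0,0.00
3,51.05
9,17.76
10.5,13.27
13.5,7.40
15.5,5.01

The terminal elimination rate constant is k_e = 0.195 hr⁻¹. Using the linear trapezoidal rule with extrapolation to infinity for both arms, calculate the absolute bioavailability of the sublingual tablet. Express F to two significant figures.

F = 0.42

Trapezoidal AUC_0→8.5 (IV):
  [0→2]: (110.78+75.00)/2 × 2 = 185.78
  [2→2.25]: (75.00+71.44)/2 × 0.25 = 18.305
  [2.25→8.25]: (71.44+22.17)/2 × 6 = 280.83
  [8.25→8.5]: (22.17+21.12)/2 × 0.25 = 5.41125
  Sum = 490.32625 mg/L·hr
IV tail: 21.12/0.195 = 108.308; AUC_iv,0→∞ = 490.32625 + 108.308 = 598.63425 mg/L·hr
Trapezoidal AUC_0→15.5 (sublingual tablet):
  [0→3]: (0.00+51.05)/2 × 3 = 76.575
  [3→9]: (51.05+17.76)/2 × 6 = 206.43
  [9→10.5]: (17.76+13.27)/2 × 1.5 = 23.2725
  [10.5→13.5]: (13.27+7.40)/2 × 3 = 31.005
  [13.5→15.5]: (7.40+5.01)/2 × 2 = 12.41
  Sum = 349.6925 mg/L·hr
sublingual tablet tail: 5.01/0.195 = 25.692; AUC_ev,0→∞ = 349.6925 + 25.692 = 375.3845 mg/L·hr
F = (AUC_ev/D_ev)/(AUC_iv/D_iv) = (375.3845/75)/(598.63425/50) = 5.00513/11.972685 = 0.4180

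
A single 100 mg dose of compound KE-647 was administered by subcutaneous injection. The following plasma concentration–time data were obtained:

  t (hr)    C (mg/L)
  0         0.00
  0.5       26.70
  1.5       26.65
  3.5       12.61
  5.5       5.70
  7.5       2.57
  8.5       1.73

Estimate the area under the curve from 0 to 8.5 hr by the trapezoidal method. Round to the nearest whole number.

Trapezoidal AUC_0→8.5:
  [0→0.5]: (0.00+26.70)/2 × 0.5 = 6.675
  [0.5→1.5]: (26.70+26.65)/2 × 1 = 26.675
  [1.5→3.5]: (26.65+12.61)/2 × 2 = 39.26
  [3.5→5.5]: (12.61+5.70)/2 × 2 = 18.31
  [5.5→7.5]: (5.70+2.57)/2 × 2 = 8.27
  [7.5→8.5]: (2.57+1.73)/2 × 1 = 2.15
  Sum = 101.34 mg/L·hr

AUC = 101 mg/L·hr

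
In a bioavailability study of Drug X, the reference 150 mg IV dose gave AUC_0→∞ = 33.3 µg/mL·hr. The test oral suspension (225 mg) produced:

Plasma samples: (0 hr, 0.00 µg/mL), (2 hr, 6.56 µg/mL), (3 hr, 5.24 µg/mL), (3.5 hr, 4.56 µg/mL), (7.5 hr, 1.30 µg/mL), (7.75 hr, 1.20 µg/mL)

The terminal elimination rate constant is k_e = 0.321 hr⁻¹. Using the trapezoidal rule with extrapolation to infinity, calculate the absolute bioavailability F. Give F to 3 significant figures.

F = 0.614

Trapezoidal AUC_0→7.75 (oral suspension):
  [0→2]: (0.00+6.56)/2 × 2 = 6.56
  [2→3]: (6.56+5.24)/2 × 1 = 5.9
  [3→3.5]: (5.24+4.56)/2 × 0.5 = 2.45
  [3.5→7.5]: (4.56+1.30)/2 × 4 = 11.72
  [7.5→7.75]: (1.30+1.20)/2 × 0.25 = 0.3125
  Sum = 26.9425 µg/mL·hr
Tail: C_last/k_e = 1.20/0.321 = 3.738
AUC_0→∞ (oral suspension) = 26.9425 + 3.738 = 30.6805 µg/mL·hr
F = (AUC_ev/D_ev)/(AUC_iv/D_iv) = (30.6805/225)/(33.3/150) = 0.136358/0.222 = 0.6142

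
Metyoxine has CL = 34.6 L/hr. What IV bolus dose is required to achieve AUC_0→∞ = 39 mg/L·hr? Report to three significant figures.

Dose = 1350 mg

Dose_iv = CL × AUC_0→∞
     = 34.6 × 39 = 1349.4 mg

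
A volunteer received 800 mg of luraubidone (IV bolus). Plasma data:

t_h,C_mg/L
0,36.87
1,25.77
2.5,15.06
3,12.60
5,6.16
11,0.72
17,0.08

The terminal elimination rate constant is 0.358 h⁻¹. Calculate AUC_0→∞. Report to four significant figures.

Trapezoidal AUC_0→17:
  [0→1]: (36.87+25.77)/2 × 1 = 31.32
  [1→2.5]: (25.77+15.06)/2 × 1.5 = 30.6225
  [2.5→3]: (15.06+12.60)/2 × 0.5 = 6.915
  [3→5]: (12.60+6.16)/2 × 2 = 18.76
  [5→11]: (6.16+0.72)/2 × 6 = 20.64
  [11→17]: (0.72+0.08)/2 × 6 = 2.4
  Sum = 110.6575 mg/L·h
Extrapolated tail: C_last / k_e = 0.08 / 0.358 = 0.223
AUC_0→∞ = 110.6575 + 0.223 = 110.8805 mg/L·h

AUC = 110.9 mg/L·h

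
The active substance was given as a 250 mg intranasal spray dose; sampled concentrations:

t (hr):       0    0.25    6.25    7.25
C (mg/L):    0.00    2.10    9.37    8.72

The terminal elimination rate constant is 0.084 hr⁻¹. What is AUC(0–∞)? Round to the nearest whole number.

Trapezoidal AUC_0→7.25:
  [0→0.25]: (0.00+2.10)/2 × 0.25 = 0.2625
  [0.25→6.25]: (2.10+9.37)/2 × 6 = 34.41
  [6.25→7.25]: (9.37+8.72)/2 × 1 = 9.045
  Sum = 43.7175 mg/L·hr
Extrapolated tail: C_last / k_e = 8.72 / 0.084 = 103.810
AUC_0→∞ = 43.7175 + 103.810 = 147.5275 mg/L·hr

AUC = 148 mg/L·hr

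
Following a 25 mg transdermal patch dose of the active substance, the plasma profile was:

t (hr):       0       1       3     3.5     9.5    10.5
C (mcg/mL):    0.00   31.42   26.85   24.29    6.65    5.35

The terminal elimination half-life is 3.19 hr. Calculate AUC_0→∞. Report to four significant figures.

AUC = 210.2 mcg/mL·hr

Trapezoidal AUC_0→10.5:
  [0→1]: (0.00+31.42)/2 × 1 = 15.71
  [1→3]: (31.42+26.85)/2 × 2 = 58.27
  [3→3.5]: (26.85+24.29)/2 × 0.5 = 12.785
  [3.5→9.5]: (24.29+6.65)/2 × 6 = 92.82
  [9.5→10.5]: (6.65+5.35)/2 × 1 = 6.0
  Sum = 185.585 mcg/mL·hr
k_e = ln2 / t½ = 0.693147 / 3.19 = 0.2173 hr^-1
Extrapolated tail: C_last / k_e = 5.35 / 0.2173 = 24.620
AUC_0→∞ = 185.585 + 24.620 = 210.205 mcg/mL·hr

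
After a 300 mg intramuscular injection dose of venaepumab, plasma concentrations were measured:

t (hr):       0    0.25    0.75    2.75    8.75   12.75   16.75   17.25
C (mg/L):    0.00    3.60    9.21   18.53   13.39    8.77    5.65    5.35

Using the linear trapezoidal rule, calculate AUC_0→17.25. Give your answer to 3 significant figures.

AUC = 203 mg/L·hr

Trapezoidal AUC_0→17.25:
  [0→0.25]: (0.00+3.60)/2 × 0.25 = 0.45
  [0.25→0.75]: (3.60+9.21)/2 × 0.5 = 3.2025
  [0.75→2.75]: (9.21+18.53)/2 × 2 = 27.74
  [2.75→8.75]: (18.53+13.39)/2 × 6 = 95.76
  [8.75→12.75]: (13.39+8.77)/2 × 4 = 44.32
  [12.75→16.75]: (8.77+5.65)/2 × 4 = 28.84
  [16.75→17.25]: (5.65+5.35)/2 × 0.5 = 2.75
  Sum = 203.0625 mg/L·hr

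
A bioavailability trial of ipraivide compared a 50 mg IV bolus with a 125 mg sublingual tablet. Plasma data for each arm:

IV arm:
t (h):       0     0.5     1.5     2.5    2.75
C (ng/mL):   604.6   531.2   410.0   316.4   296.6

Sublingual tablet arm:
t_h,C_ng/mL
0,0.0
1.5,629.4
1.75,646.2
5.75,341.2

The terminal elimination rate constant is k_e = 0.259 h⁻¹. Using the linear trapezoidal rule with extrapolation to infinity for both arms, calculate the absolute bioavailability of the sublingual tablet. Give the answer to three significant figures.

F = 0.671

Trapezoidal AUC_0→2.75 (IV):
  [0→0.5]: (604.6+531.2)/2 × 0.5 = 283.95
  [0.5→1.5]: (531.2+410.0)/2 × 1 = 470.6
  [1.5→2.5]: (410.0+316.4)/2 × 1 = 363.2
  [2.5→2.75]: (316.4+296.6)/2 × 0.25 = 76.625
  Sum = 1194.375 ng/mL·h
IV tail: 296.6/0.259 = 1145.174; AUC_iv,0→∞ = 1194.375 + 1145.174 = 2339.549 ng/mL·h
Trapezoidal AUC_0→5.75 (sublingual tablet):
  [0→1.5]: (0.0+629.4)/2 × 1.5 = 472.05
  [1.5→1.75]: (629.4+646.2)/2 × 0.25 = 159.45
  [1.75→5.75]: (646.2+341.2)/2 × 4 = 1974.8
  Sum = 2606.3 ng/mL·h
sublingual tablet tail: 341.2/0.259 = 1317.375; AUC_ev,0→∞ = 2606.3 + 1317.375 = 3923.675 ng/mL·h
F = (AUC_ev/D_ev)/(AUC_iv/D_iv) = (3923.675/125)/(2339.549/50) = 31.3894/46.79098 = 0.6708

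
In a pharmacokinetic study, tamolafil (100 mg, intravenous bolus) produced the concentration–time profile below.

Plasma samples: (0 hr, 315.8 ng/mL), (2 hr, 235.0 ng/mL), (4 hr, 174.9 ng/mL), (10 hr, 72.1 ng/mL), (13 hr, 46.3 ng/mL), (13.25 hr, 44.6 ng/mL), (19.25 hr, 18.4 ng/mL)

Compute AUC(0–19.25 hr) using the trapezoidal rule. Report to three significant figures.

Trapezoidal AUC_0→19.25:
  [0→2]: (315.8+235.0)/2 × 2 = 550.8
  [2→4]: (235.0+174.9)/2 × 2 = 409.9
  [4→10]: (174.9+72.1)/2 × 6 = 741.0
  [10→13]: (72.1+46.3)/2 × 3 = 177.6
  [13→13.25]: (46.3+44.6)/2 × 0.25 = 11.3625
  [13.25→19.25]: (44.6+18.4)/2 × 6 = 189.0
  Sum = 2079.6625 ng/mL·hr

AUC = 2080 ng/mL·hr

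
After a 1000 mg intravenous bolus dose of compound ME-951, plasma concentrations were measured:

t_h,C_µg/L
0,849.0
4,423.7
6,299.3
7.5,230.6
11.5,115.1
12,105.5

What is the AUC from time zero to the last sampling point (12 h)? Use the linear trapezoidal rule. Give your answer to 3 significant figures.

AUC = 4410 µg/L·h

Trapezoidal AUC_0→12:
  [0→4]: (849.0+423.7)/2 × 4 = 2545.4
  [4→6]: (423.7+299.3)/2 × 2 = 723.0
  [6→7.5]: (299.3+230.6)/2 × 1.5 = 397.425
  [7.5→11.5]: (230.6+115.1)/2 × 4 = 691.4
  [11.5→12]: (115.1+105.5)/2 × 0.5 = 55.15
  Sum = 4412.375 µg/L·h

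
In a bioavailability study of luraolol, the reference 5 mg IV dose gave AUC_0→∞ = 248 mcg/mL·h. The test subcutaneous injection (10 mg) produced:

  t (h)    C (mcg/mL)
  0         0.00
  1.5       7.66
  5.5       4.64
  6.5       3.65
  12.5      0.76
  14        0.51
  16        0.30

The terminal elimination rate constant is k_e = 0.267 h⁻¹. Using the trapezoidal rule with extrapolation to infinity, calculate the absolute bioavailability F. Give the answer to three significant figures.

Trapezoidal AUC_0→16 (subcutaneous injection):
  [0→1.5]: (0.00+7.66)/2 × 1.5 = 5.745
  [1.5→5.5]: (7.66+4.64)/2 × 4 = 24.6
  [5.5→6.5]: (4.64+3.65)/2 × 1 = 4.145
  [6.5→12.5]: (3.65+0.76)/2 × 6 = 13.23
  [12.5→14]: (0.76+0.51)/2 × 1.5 = 0.9525
  [14→16]: (0.51+0.30)/2 × 2 = 0.81
  Sum = 49.4825 mcg/mL·h
Tail: C_last/k_e = 0.30/0.267 = 1.124
AUC_0→∞ (subcutaneous injection) = 49.4825 + 1.124 = 50.6065 mcg/mL·h
F = (AUC_ev/D_ev)/(AUC_iv/D_iv) = (50.6065/10)/(248/5) = 5.06065/49.6 = 0.1020

F = 0.102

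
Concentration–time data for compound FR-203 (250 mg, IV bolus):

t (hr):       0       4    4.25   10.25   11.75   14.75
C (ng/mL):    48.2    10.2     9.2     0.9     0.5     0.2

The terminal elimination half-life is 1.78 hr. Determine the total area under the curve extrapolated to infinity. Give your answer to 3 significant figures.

AUC = 152 ng/mL·hr

Trapezoidal AUC_0→14.75:
  [0→4]: (48.2+10.2)/2 × 4 = 116.8
  [4→4.25]: (10.2+9.2)/2 × 0.25 = 2.425
  [4.25→10.25]: (9.2+0.9)/2 × 6 = 30.3
  [10.25→11.75]: (0.9+0.5)/2 × 1.5 = 1.05
  [11.75→14.75]: (0.5+0.2)/2 × 3 = 1.05
  Sum = 151.625 ng/mL·hr
k_e = ln2 / t½ = 0.693147 / 1.78 = 0.3894 hr^-1
Extrapolated tail: C_last / k_e = 0.2 / 0.3894 = 0.514
AUC_0→∞ = 151.625 + 0.514 = 152.139 ng/mL·hr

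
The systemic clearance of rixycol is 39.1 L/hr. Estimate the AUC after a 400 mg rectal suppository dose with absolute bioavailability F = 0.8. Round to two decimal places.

AUC = 8.18 mg/L·hr

AUC_0→∞ = F × Dose / CL
        = 0.8 × 400 / 39.1 = 8.18414 mg/L·hr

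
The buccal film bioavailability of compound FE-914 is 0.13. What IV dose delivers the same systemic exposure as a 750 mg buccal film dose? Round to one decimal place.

Systemic exposure from an extravascular dose = F × D_ev, so the equivalent IV dose is F × D_ev.
D_iv = F × D_ev = 0.13 × 750 = 97.5 mg

D_iv = 97.5 mg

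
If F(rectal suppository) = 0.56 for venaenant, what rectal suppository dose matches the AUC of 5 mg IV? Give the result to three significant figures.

For equal systemic exposure: F × D_ev = D_iv
D_ev = D_iv / F = 5 / 0.56 = 8.92857 mg

D_rectal = 8.93 mg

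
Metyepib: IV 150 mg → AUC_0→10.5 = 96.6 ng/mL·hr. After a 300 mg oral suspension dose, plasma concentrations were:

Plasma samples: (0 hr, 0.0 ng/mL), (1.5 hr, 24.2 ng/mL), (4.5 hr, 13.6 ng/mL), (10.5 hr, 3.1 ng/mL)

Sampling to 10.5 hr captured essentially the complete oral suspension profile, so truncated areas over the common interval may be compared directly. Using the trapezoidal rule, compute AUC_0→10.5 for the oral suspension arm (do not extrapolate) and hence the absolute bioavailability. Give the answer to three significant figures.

F = 0.647

Trapezoidal AUC_0→10.5 (oral suspension):
  [0→1.5]: (0.0+24.2)/2 × 1.5 = 18.15
  [1.5→4.5]: (24.2+13.6)/2 × 3 = 56.7
  [4.5→10.5]: (13.6+3.1)/2 × 6 = 50.1
  Sum = 124.95 ng/mL·hr
F = (AUC_ev/D_ev)/(AUC_iv/D_iv) = (124.95/300)/(96.6/150) = 0.4165/0.644 = 0.6467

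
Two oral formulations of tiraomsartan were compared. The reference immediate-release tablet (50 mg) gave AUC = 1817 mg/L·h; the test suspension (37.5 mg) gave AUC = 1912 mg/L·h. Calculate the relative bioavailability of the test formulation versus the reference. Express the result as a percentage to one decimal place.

F_rel = 140.3%

F_rel = (AUC_test/D_test) / (AUC_ref/D_ref)
      = (1912/37.5) / (1817/50)
      = 50.9867 / 36.34 = 1.4030 = 140.30%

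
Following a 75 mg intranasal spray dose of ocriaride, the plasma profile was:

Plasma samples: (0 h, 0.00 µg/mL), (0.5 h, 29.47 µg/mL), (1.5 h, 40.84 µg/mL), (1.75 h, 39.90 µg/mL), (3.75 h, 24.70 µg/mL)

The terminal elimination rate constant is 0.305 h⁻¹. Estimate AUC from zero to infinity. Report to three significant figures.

Trapezoidal AUC_0→3.75:
  [0→0.5]: (0.00+29.47)/2 × 0.5 = 7.3675
  [0.5→1.5]: (29.47+40.84)/2 × 1 = 35.155
  [1.5→1.75]: (40.84+39.90)/2 × 0.25 = 10.0925
  [1.75→3.75]: (39.90+24.70)/2 × 2 = 64.6
  Sum = 117.215 µg/mL·h
Extrapolated tail: C_last / k_e = 24.70 / 0.305 = 80.984
AUC_0→∞ = 117.215 + 80.984 = 198.199 µg/mL·h

AUC = 198 µg/mL·h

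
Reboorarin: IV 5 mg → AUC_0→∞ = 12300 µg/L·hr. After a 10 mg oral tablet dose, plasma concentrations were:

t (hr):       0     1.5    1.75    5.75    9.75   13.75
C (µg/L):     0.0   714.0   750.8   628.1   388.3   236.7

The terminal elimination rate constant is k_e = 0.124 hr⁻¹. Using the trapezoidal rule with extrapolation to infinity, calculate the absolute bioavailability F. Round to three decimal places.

Trapezoidal AUC_0→13.75 (oral tablet):
  [0→1.5]: (0.0+714.0)/2 × 1.5 = 535.5
  [1.5→1.75]: (714.0+750.8)/2 × 0.25 = 183.1
  [1.75→5.75]: (750.8+628.1)/2 × 4 = 2757.8
  [5.75→9.75]: (628.1+388.3)/2 × 4 = 2032.8
  [9.75→13.75]: (388.3+236.7)/2 × 4 = 1250.0
  Sum = 6759.2 µg/L·hr
Tail: C_last/k_e = 236.7/0.124 = 1908.871
AUC_0→∞ (oral tablet) = 6759.2 + 1908.871 = 8668.071 µg/L·hr
F = (AUC_ev/D_ev)/(AUC_iv/D_iv) = (8668.071/10)/(12300/5) = 866.8071/2460 = 0.3524

F = 0.352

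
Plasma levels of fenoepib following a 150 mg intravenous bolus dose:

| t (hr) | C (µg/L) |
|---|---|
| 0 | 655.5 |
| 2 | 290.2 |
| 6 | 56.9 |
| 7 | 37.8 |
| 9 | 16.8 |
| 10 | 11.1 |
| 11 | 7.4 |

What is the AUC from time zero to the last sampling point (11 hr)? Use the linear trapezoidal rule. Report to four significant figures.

Trapezoidal AUC_0→11:
  [0→2]: (655.5+290.2)/2 × 2 = 945.7
  [2→6]: (290.2+56.9)/2 × 4 = 694.2
  [6→7]: (56.9+37.8)/2 × 1 = 47.35
  [7→9]: (37.8+16.8)/2 × 2 = 54.6
  [9→10]: (16.8+11.1)/2 × 1 = 13.95
  [10→11]: (11.1+7.4)/2 × 1 = 9.25
  Sum = 1765.05 µg/L·hr

AUC = 1765 µg/L·hr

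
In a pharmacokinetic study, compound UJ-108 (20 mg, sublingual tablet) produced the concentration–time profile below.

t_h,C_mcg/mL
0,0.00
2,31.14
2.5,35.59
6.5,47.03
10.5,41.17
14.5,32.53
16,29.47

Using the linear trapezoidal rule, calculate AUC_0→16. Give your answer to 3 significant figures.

AUC = 583 mcg/mL·h

Trapezoidal AUC_0→16:
  [0→2]: (0.00+31.14)/2 × 2 = 31.14
  [2→2.5]: (31.14+35.59)/2 × 0.5 = 16.6825
  [2.5→6.5]: (35.59+47.03)/2 × 4 = 165.24
  [6.5→10.5]: (47.03+41.17)/2 × 4 = 176.4
  [10.5→14.5]: (41.17+32.53)/2 × 4 = 147.4
  [14.5→16]: (32.53+29.47)/2 × 1.5 = 46.5
  Sum = 583.3625 mcg/mL·h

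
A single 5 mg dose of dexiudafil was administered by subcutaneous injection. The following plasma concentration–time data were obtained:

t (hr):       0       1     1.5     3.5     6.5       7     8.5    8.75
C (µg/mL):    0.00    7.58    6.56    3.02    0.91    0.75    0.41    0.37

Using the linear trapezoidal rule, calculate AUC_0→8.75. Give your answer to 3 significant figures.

Trapezoidal AUC_0→8.75:
  [0→1]: (0.00+7.58)/2 × 1 = 3.79
  [1→1.5]: (7.58+6.56)/2 × 0.5 = 3.535
  [1.5→3.5]: (6.56+3.02)/2 × 2 = 9.58
  [3.5→6.5]: (3.02+0.91)/2 × 3 = 5.895
  [6.5→7]: (0.91+0.75)/2 × 0.5 = 0.415
  [7→8.5]: (0.75+0.41)/2 × 1.5 = 0.87
  [8.5→8.75]: (0.41+0.37)/2 × 0.25 = 0.0975
  Sum = 24.1825 µg/mL·hr

AUC = 24.2 µg/mL·hr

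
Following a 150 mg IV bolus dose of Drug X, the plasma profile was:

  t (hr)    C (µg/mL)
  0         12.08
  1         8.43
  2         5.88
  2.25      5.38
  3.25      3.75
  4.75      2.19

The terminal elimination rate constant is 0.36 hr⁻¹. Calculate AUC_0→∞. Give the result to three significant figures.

Trapezoidal AUC_0→4.75:
  [0→1]: (12.08+8.43)/2 × 1 = 10.255
  [1→2]: (8.43+5.88)/2 × 1 = 7.155
  [2→2.25]: (5.88+5.38)/2 × 0.25 = 1.4075
  [2.25→3.25]: (5.38+3.75)/2 × 1 = 4.565
  [3.25→4.75]: (3.75+2.19)/2 × 1.5 = 4.455
  Sum = 27.8375 µg/mL·hr
Extrapolated tail: C_last / k_e = 2.19 / 0.36 = 6.083
AUC_0→∞ = 27.8375 + 6.083 = 33.9205 µg/mL·hr

AUC = 33.9 µg/mL·hr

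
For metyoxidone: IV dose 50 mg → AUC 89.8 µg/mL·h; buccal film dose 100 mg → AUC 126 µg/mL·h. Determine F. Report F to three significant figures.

F = (AUC_ev / D_ev) / (AUC_iv / D_iv)
  = (126/100) / (89.8/50)
  = 1.26 / 1.796 = 0.7016

F = 0.702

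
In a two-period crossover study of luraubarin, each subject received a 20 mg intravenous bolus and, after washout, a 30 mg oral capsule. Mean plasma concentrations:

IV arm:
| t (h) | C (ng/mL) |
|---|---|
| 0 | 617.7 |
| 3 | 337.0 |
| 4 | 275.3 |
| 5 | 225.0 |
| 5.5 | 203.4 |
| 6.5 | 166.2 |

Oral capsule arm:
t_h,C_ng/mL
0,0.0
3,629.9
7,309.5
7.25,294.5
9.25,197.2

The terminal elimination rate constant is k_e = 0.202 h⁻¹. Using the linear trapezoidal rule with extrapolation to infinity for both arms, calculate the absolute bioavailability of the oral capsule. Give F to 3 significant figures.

Trapezoidal AUC_0→6.5 (IV):
  [0→3]: (617.7+337.0)/2 × 3 = 1432.05
  [3→4]: (337.0+275.3)/2 × 1 = 306.15
  [4→5]: (275.3+225.0)/2 × 1 = 250.15
  [5→5.5]: (225.0+203.4)/2 × 0.5 = 107.1
  [5.5→6.5]: (203.4+166.2)/2 × 1 = 184.8
  Sum = 2280.25 ng/mL·h
IV tail: 166.2/0.202 = 822.772; AUC_iv,0→∞ = 2280.25 + 822.772 = 3103.022 ng/mL·h
Trapezoidal AUC_0→9.25 (oral capsule):
  [0→3]: (0.0+629.9)/2 × 3 = 944.85
  [3→7]: (629.9+309.5)/2 × 4 = 1878.8
  [7→7.25]: (309.5+294.5)/2 × 0.25 = 75.5
  [7.25→9.25]: (294.5+197.2)/2 × 2 = 491.7
  Sum = 3390.85 ng/mL·h
oral capsule tail: 197.2/0.202 = 976.238; AUC_ev,0→∞ = 3390.85 + 976.238 = 4367.088 ng/mL·h
F = (AUC_ev/D_ev)/(AUC_iv/D_iv) = (4367.088/30)/(3103.022/20) = 145.5696/155.1511 = 0.9382

F = 0.938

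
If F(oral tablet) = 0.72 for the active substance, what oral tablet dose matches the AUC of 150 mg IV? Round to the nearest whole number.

For equal systemic exposure: F × D_ev = D_iv
D_ev = D_iv / F = 150 / 0.72 = 208.333 mg

D_oral = 208 mg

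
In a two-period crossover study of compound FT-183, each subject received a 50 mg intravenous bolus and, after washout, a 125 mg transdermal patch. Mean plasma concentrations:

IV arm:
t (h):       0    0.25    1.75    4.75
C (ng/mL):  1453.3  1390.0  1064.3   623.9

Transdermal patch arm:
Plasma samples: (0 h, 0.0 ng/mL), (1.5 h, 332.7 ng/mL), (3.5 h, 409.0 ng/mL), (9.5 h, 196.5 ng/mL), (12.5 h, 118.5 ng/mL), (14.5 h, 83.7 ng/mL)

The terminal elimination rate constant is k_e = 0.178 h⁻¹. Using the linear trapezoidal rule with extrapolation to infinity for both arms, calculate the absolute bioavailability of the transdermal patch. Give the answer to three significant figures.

F = 0.192

Trapezoidal AUC_0→4.75 (IV):
  [0→0.25]: (1453.3+1390.0)/2 × 0.25 = 355.4125
  [0.25→1.75]: (1390.0+1064.3)/2 × 1.5 = 1840.725
  [1.75→4.75]: (1064.3+623.9)/2 × 3 = 2532.3
  Sum = 4728.4375 ng/mL·h
IV tail: 623.9/0.178 = 3505.056; AUC_iv,0→∞ = 4728.4375 + 3505.056 = 8233.4935 ng/mL·h
Trapezoidal AUC_0→14.5 (transdermal patch):
  [0→1.5]: (0.0+332.7)/2 × 1.5 = 249.525
  [1.5→3.5]: (332.7+409.0)/2 × 2 = 741.7
  [3.5→9.5]: (409.0+196.5)/2 × 6 = 1816.5
  [9.5→12.5]: (196.5+118.5)/2 × 3 = 472.5
  [12.5→14.5]: (118.5+83.7)/2 × 2 = 202.2
  Sum = 3482.425 ng/mL·h
transdermal patch tail: 83.7/0.178 = 470.225; AUC_ev,0→∞ = 3482.425 + 470.225 = 3952.65 ng/mL·h
F = (AUC_ev/D_ev)/(AUC_iv/D_iv) = (3952.65/125)/(8233.4935/50) = 31.6212/164.66987 = 0.1920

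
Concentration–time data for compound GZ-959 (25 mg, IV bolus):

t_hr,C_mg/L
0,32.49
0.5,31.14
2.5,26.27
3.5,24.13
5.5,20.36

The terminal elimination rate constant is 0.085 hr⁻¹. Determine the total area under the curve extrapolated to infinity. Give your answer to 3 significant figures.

Trapezoidal AUC_0→5.5:
  [0→0.5]: (32.49+31.14)/2 × 0.5 = 15.9075
  [0.5→2.5]: (31.14+26.27)/2 × 2 = 57.41
  [2.5→3.5]: (26.27+24.13)/2 × 1 = 25.2
  [3.5→5.5]: (24.13+20.36)/2 × 2 = 44.49
  Sum = 143.0075 mg/L·hr
Extrapolated tail: C_last / k_e = 20.36 / 0.085 = 239.529
AUC_0→∞ = 143.0075 + 239.529 = 382.5365 mg/L·hr

AUC = 383 mg/L·hr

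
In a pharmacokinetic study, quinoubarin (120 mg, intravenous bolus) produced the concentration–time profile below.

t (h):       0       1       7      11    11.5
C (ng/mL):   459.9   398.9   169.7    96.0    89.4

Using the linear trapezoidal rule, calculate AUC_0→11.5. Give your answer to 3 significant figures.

Trapezoidal AUC_0→11.5:
  [0→1]: (459.9+398.9)/2 × 1 = 429.4
  [1→7]: (398.9+169.7)/2 × 6 = 1705.8
  [7→11]: (169.7+96.0)/2 × 4 = 531.4
  [11→11.5]: (96.0+89.4)/2 × 0.5 = 46.35
  Sum = 2712.95 ng/mL·h

AUC = 2710 ng/mL·h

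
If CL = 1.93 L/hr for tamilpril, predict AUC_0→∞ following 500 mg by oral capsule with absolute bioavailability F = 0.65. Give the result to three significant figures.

AUC = 168 mg/L·hr

AUC_0→∞ = F × Dose / CL
        = 0.65 × 500 / 1.93 = 168.394 mg/L·hr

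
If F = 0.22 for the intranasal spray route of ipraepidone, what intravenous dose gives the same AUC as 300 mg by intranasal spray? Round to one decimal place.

Systemic exposure from an extravascular dose = F × D_ev, so the equivalent IV dose is F × D_ev.
D_iv = F × D_ev = 0.22 × 300 = 66 mg

D_iv = 66.0 mg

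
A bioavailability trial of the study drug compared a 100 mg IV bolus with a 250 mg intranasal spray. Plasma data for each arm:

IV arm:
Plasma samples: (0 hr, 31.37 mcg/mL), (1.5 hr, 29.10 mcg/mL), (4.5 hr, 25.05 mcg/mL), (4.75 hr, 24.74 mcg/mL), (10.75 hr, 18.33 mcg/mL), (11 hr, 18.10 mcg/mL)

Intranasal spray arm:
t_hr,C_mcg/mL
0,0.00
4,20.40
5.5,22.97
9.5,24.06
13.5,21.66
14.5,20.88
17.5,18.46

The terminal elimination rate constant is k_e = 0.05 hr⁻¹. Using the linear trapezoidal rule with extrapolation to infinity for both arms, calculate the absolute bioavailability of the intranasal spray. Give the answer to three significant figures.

F = 0.451

Trapezoidal AUC_0→11 (IV):
  [0→1.5]: (31.37+29.10)/2 × 1.5 = 45.3525
  [1.5→4.5]: (29.10+25.05)/2 × 3 = 81.225
  [4.5→4.75]: (25.05+24.74)/2 × 0.25 = 6.22375
  [4.75→10.75]: (24.74+18.33)/2 × 6 = 129.21
  [10.75→11]: (18.33+18.10)/2 × 0.25 = 4.55375
  Sum = 266.565 mcg/mL·hr
IV tail: 18.10/0.05 = 362.000; AUC_iv,0→∞ = 266.565 + 362.000 = 628.565 mcg/mL·hr
Trapezoidal AUC_0→17.5 (intranasal spray):
  [0→4]: (0.00+20.40)/2 × 4 = 40.8
  [4→5.5]: (20.40+22.97)/2 × 1.5 = 32.5275
  [5.5→9.5]: (22.97+24.06)/2 × 4 = 94.06
  [9.5→13.5]: (24.06+21.66)/2 × 4 = 91.44
  [13.5→14.5]: (21.66+20.88)/2 × 1 = 21.27
  [14.5→17.5]: (20.88+18.46)/2 × 3 = 59.01
  Sum = 339.1075 mcg/mL·hr
intranasal spray tail: 18.46/0.05 = 369.200; AUC_ev,0→∞ = 339.1075 + 369.200 = 708.3075 mcg/mL·hr
F = (AUC_ev/D_ev)/(AUC_iv/D_iv) = (708.3075/250)/(628.565/100) = 2.83323/6.28565 = 0.4507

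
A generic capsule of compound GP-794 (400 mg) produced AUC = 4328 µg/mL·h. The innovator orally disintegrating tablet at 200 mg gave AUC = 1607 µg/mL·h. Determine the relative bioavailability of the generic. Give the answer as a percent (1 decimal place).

F_rel = 134.7%

F_rel = (AUC_test/D_test) / (AUC_ref/D_ref)
      = (4328/400) / (1607/200)
      = 10.82 / 8.035 = 1.3466 = 134.66%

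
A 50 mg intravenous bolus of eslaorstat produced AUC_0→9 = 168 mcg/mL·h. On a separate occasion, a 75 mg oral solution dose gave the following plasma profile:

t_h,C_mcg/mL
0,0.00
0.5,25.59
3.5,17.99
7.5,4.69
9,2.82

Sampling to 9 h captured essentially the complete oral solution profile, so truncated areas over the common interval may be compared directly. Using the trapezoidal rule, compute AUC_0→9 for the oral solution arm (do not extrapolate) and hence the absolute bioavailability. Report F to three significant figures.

Trapezoidal AUC_0→9 (oral solution):
  [0→0.5]: (0.00+25.59)/2 × 0.5 = 6.3975
  [0.5→3.5]: (25.59+17.99)/2 × 3 = 65.37
  [3.5→7.5]: (17.99+4.69)/2 × 4 = 45.36
  [7.5→9]: (4.69+2.82)/2 × 1.5 = 5.6325
  Sum = 122.76 mcg/mL·h
F = (AUC_ev/D_ev)/(AUC_iv/D_iv) = (122.76/75)/(168/50) = 1.6368/3.36 = 0.4871

F = 0.487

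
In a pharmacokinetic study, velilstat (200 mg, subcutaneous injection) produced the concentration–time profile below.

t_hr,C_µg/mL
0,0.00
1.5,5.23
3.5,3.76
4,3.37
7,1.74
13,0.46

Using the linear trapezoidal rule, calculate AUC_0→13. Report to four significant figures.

Trapezoidal AUC_0→13:
  [0→1.5]: (0.00+5.23)/2 × 1.5 = 3.9225
  [1.5→3.5]: (5.23+3.76)/2 × 2 = 8.99
  [3.5→4]: (3.76+3.37)/2 × 0.5 = 1.7825
  [4→7]: (3.37+1.74)/2 × 3 = 7.665
  [7→13]: (1.74+0.46)/2 × 6 = 6.6
  Sum = 28.96 µg/mL·hr

AUC = 28.96 µg/mL·hr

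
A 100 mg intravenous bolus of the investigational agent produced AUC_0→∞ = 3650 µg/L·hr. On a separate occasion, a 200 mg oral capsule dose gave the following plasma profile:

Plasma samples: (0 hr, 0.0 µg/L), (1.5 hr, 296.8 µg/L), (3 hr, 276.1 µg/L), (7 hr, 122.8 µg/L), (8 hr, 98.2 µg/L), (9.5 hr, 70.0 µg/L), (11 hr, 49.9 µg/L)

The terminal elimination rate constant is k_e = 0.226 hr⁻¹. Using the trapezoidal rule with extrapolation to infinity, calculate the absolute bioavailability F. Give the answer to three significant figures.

Trapezoidal AUC_0→11 (oral capsule):
  [0→1.5]: (0.0+296.8)/2 × 1.5 = 222.6
  [1.5→3]: (296.8+276.1)/2 × 1.5 = 429.675
  [3→7]: (276.1+122.8)/2 × 4 = 797.8
  [7→8]: (122.8+98.2)/2 × 1 = 110.5
  [8→9.5]: (98.2+70.0)/2 × 1.5 = 126.15
  [9.5→11]: (70.0+49.9)/2 × 1.5 = 89.925
  Sum = 1776.65 µg/L·hr
Tail: C_last/k_e = 49.9/0.226 = 220.796
AUC_0→∞ (oral capsule) = 1776.65 + 220.796 = 1997.446 µg/L·hr
F = (AUC_ev/D_ev)/(AUC_iv/D_iv) = (1997.446/200)/(3650/100) = 9.98723/36.5 = 0.2736

F = 0.274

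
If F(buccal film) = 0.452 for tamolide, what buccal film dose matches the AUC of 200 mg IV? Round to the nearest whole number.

D_buccal = 442 mg

For equal systemic exposure: F × D_ev = D_iv
D_ev = D_iv / F = 200 / 0.452 = 442.478 mg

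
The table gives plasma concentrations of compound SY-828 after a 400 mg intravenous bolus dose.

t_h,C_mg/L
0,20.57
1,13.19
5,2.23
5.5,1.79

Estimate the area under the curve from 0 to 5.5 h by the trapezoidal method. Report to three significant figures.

AUC = 48.7 mg/L·h

Trapezoidal AUC_0→5.5:
  [0→1]: (20.57+13.19)/2 × 1 = 16.88
  [1→5]: (13.19+2.23)/2 × 4 = 30.84
  [5→5.5]: (2.23+1.79)/2 × 0.5 = 1.005
  Sum = 48.725 mg/L·h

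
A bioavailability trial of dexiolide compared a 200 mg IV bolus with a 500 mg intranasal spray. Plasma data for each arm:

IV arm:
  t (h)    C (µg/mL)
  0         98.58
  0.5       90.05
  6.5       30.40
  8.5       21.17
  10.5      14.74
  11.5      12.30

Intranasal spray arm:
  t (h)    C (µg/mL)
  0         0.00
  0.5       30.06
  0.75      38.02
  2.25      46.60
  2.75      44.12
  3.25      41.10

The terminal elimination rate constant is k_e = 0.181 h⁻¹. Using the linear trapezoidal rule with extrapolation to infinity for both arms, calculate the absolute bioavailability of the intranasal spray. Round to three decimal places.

Trapezoidal AUC_0→11.5 (IV):
  [0→0.5]: (98.58+90.05)/2 × 0.5 = 47.1575
  [0.5→6.5]: (90.05+30.40)/2 × 6 = 361.35
  [6.5→8.5]: (30.40+21.17)/2 × 2 = 51.57
  [8.5→10.5]: (21.17+14.74)/2 × 2 = 35.91
  [10.5→11.5]: (14.74+12.30)/2 × 1 = 13.52
  Sum = 509.5075 µg/mL·h
IV tail: 12.30/0.181 = 67.956; AUC_iv,0→∞ = 509.5075 + 67.956 = 577.4635 µg/mL·h
Trapezoidal AUC_0→3.25 (intranasal spray):
  [0→0.5]: (0.00+30.06)/2 × 0.5 = 7.515
  [0.5→0.75]: (30.06+38.02)/2 × 0.25 = 8.51
  [0.75→2.25]: (38.02+46.60)/2 × 1.5 = 63.465
  [2.25→2.75]: (46.60+44.12)/2 × 0.5 = 22.68
  [2.75→3.25]: (44.12+41.10)/2 × 0.5 = 21.305
  Sum = 123.475 µg/mL·h
intranasal spray tail: 41.10/0.181 = 227.072; AUC_ev,0→∞ = 123.475 + 227.072 = 350.547 µg/mL·h
F = (AUC_ev/D_ev)/(AUC_iv/D_iv) = (350.547/500)/(577.4635/200) = 0.701094/2.8873175 = 0.2428

F = 0.243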